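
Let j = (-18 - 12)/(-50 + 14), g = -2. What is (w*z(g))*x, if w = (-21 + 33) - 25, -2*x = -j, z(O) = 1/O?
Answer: 65/24 ≈ 2.7083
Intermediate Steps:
j = ⅚ (j = -30/(-36) = -30*(-1/36) = ⅚ ≈ 0.83333)
x = 5/12 (x = -(-1)*5/(2*6) = -½*(-⅚) = 5/12 ≈ 0.41667)
w = -13 (w = 12 - 25 = -13)
(w*z(g))*x = -13/(-2)*(5/12) = -13*(-½)*(5/12) = (13/2)*(5/12) = 65/24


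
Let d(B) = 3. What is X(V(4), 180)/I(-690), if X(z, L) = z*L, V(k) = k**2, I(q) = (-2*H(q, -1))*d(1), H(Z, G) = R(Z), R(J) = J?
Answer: 16/23 ≈ 0.69565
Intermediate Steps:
H(Z, G) = Z
I(q) = -6*q (I(q) = -2*q*3 = -6*q)
X(z, L) = L*z
X(V(4), 180)/I(-690) = (180*4**2)/((-6*(-690))) = (180*16)/4140 = 2880*(1/4140) = 16/23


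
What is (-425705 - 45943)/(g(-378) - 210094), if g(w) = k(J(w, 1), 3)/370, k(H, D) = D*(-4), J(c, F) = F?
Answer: 21813720/9716849 ≈ 2.2449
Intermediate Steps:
k(H, D) = -4*D
g(w) = -6/185 (g(w) = -4*3/370 = -12*1/370 = -6/185)
(-425705 - 45943)/(g(-378) - 210094) = (-425705 - 45943)/(-6/185 - 210094) = -471648/(-38867396/185) = -471648*(-185/38867396) = 21813720/9716849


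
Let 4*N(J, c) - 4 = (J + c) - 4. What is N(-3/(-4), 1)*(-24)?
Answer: -21/2 ≈ -10.500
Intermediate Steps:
N(J, c) = J/4 + c/4 (N(J, c) = 1 + ((J + c) - 4)/4 = 1 + (-4 + J + c)/4 = 1 + (-1 + J/4 + c/4) = J/4 + c/4)
N(-3/(-4), 1)*(-24) = ((-3/(-4))/4 + (¼)*1)*(-24) = ((-3*(-¼))/4 + ¼)*(-24) = ((¼)*(¾) + ¼)*(-24) = (3/16 + ¼)*(-24) = (7/16)*(-24) = -21/2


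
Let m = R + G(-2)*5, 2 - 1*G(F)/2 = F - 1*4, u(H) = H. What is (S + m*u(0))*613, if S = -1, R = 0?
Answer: -613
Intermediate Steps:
G(F) = 12 - 2*F (G(F) = 4 - 2*(F - 1*4) = 4 - 2*(F - 4) = 4 - 2*(-4 + F) = 4 + (8 - 2*F) = 12 - 2*F)
m = 80 (m = 0 + (12 - 2*(-2))*5 = 0 + (12 + 4)*5 = 0 + 16*5 = 0 + 80 = 80)
(S + m*u(0))*613 = (-1 + 80*0)*613 = (-1 + 0)*613 = -1*613 = -613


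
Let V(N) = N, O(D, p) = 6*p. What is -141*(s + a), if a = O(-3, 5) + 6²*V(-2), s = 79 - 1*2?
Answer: -4935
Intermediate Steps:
s = 77 (s = 79 - 2 = 77)
a = -42 (a = 6*5 + 6²*(-2) = 30 + 36*(-2) = 30 - 72 = -42)
-141*(s + a) = -141*(77 - 42) = -141*35 = -4935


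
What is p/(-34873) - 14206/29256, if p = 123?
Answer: -249502163/510122244 ≈ -0.48910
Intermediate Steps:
p/(-34873) - 14206/29256 = 123/(-34873) - 14206/29256 = 123*(-1/34873) - 14206*1/29256 = -123/34873 - 7103/14628 = -249502163/510122244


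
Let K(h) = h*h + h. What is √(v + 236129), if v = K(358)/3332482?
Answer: 5*√26223159917338774/1666241 ≈ 485.93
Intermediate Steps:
K(h) = h + h² (K(h) = h² + h = h + h²)
v = 64261/1666241 (v = (358*(1 + 358))/3332482 = (358*359)*(1/3332482) = 128522*(1/3332482) = 64261/1666241 ≈ 0.038566)
√(v + 236129) = √(64261/1666241 + 236129) = √(393447885350/1666241) = 5*√26223159917338774/1666241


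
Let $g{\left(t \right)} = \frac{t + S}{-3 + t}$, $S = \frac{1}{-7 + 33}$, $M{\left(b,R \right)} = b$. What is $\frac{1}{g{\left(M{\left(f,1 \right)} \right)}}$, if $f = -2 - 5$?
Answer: $\frac{260}{181} \approx 1.4365$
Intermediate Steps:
$f = -7$ ($f = -2 - 5 = -7$)
$S = \frac{1}{26} \approx 0.038462$
$g{\left(t \right)} = \frac{\frac{1}{26} + t}{-3 + t}$ ($g{\left(t \right)} = \frac{t + \frac{1}{26}}{-3 + t} = \frac{\frac{1}{26} + t}{-3 + t}$)
$\frac{1}{g{\left(M{\left(f,1 \right)} \right)}} = \frac{1}{\frac{1}{-3 - 7} \left(\frac{1}{26} - 7\right)} = \frac{1}{\frac{1}{-10} \left(- \frac{181}{26}\right)} = \frac{1}{\left(- \frac{1}{10}\right) \left(- \frac{181}{26}\right)} = \frac{1}{\frac{181}{260}} = \frac{260}{181}$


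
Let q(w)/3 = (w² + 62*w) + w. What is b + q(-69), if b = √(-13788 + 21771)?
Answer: 1242 + 3*√887 ≈ 1331.3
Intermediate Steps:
q(w) = 3*w² + 189*w (q(w) = 3*((w² + 62*w) + w) = 3*(w² + 63*w) = 3*w² + 189*w)
b = 3*√887 (b = √7983 = 3*√887 ≈ 89.348)
b + q(-69) = 3*√887 + 3*(-69)*(63 - 69) = 3*√887 + 3*(-69)*(-6) = 3*√887 + 1242 = 1242 + 3*√887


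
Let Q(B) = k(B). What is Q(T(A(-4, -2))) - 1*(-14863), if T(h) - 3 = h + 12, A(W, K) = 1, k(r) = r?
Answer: 14879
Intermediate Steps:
T(h) = 15 + h (T(h) = 3 + (h + 12) = 3 + (12 + h) = 15 + h)
Q(B) = B
Q(T(A(-4, -2))) - 1*(-14863) = (15 + 1) - 1*(-14863) = 16 + 14863 = 14879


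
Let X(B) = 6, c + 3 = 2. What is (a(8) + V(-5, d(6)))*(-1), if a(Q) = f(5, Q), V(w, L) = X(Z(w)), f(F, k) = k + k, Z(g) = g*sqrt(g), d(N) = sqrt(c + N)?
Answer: -22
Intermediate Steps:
c = -1 (c = -3 + 2 = -1)
d(N) = sqrt(-1 + N)
Z(g) = g**(3/2)
f(F, k) = 2*k
V(w, L) = 6
a(Q) = 2*Q
(a(8) + V(-5, d(6)))*(-1) = (2*8 + 6)*(-1) = (16 + 6)*(-1) = 22*(-1) = -22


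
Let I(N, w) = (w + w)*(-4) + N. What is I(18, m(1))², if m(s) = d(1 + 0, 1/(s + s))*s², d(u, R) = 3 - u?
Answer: 4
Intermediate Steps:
m(s) = 2*s² (m(s) = (3 - (1 + 0))*s² = (3 - 1*1)*s² = (3 - 1)*s² = 2*s²)
I(N, w) = N - 8*w (I(N, w) = (2*w)*(-4) + N = -8*w + N = N - 8*w)
I(18, m(1))² = (18 - 16*1²)² = (18 - 16)² = 2² = 4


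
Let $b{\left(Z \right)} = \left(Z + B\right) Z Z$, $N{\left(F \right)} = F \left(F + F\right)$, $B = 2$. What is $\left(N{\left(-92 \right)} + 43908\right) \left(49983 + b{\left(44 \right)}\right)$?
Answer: $8458576604$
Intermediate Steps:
$N{\left(F \right)} = 2 F^{2}$ ($N{\left(F \right)} = F 2 F = 2 F^{2}$)
$b{\left(Z \right)} = Z^{2} \left(2 + Z\right)$ ($b{\left(Z \right)} = \left(Z + 2\right) Z Z = \left(2 + Z\right) Z^{2} = Z^{2} \left(2 + Z\right)$)
$\left(N{\left(-92 \right)} + 43908\right) \left(49983 + b{\left(44 \right)}\right) = \left(2 \left(-92\right)^{2} + 43908\right) \left(49983 + 44^{2} \left(2 + 44\right)\right) = \left(2 \cdot 8464 + 43908\right) \left(49983 + 1936 \cdot 46\right) = \left(16928 + 43908\right) \left(49983 + 89056\right) = 60836 \cdot 139039 = 8458576604$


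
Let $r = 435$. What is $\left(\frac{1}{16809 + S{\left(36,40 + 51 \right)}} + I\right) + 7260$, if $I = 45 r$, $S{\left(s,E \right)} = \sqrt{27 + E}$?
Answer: $\frac{7582024327914}{282542363} - \frac{\sqrt{118}}{282542363} \approx 26835.0$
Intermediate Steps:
$I = 19575$ ($I = 45 \cdot 435 = 19575$)
$\left(\frac{1}{16809 + S{\left(36,40 + 51 \right)}} + I\right) + 7260 = \left(\frac{1}{16809 + \sqrt{27 + \left(40 + 51\right)}} + 19575\right) + 7260 = \left(\frac{1}{16809 + \sqrt{27 + 91}} + 19575\right) + 7260 = \left(\frac{1}{16809 + \sqrt{118}} + 19575\right) + 7260 = \left(19575 + \frac{1}{16809 + \sqrt{118}}\right) + 7260 = 26835 + \frac{1}{16809 + \sqrt{118}}$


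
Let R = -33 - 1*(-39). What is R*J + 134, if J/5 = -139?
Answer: -4036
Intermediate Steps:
R = 6 (R = -33 + 39 = 6)
J = -695 (J = 5*(-139) = -695)
R*J + 134 = 6*(-695) + 134 = -4170 + 134 = -4036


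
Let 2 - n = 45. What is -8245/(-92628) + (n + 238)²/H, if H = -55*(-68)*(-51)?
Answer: -8123035/73616103 ≈ -0.11034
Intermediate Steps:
n = -43 (n = 2 - 1*45 = 2 - 45 = -43)
H = -190740 (H = 3740*(-51) = -190740)
-8245/(-92628) + (n + 238)²/H = -8245/(-92628) + (-43 + 238)²/(-190740) = -8245*(-1/92628) + 195²*(-1/190740) = 8245/92628 + 38025*(-1/190740) = 8245/92628 - 2535/12716 = -8123035/73616103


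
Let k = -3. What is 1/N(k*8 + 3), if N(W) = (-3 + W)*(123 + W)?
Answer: -1/2448 ≈ -0.00040850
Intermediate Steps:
1/N(k*8 + 3) = 1/(-369 + (-3*8 + 3)**2 + 120*(-3*8 + 3)) = 1/(-369 + (-24 + 3)**2 + 120*(-24 + 3)) = 1/(-369 + (-21)**2 + 120*(-21)) = 1/(-369 + 441 - 2520) = 1/(-2448) = -1/2448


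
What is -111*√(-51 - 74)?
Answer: -555*I*√5 ≈ -1241.0*I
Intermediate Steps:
-111*√(-51 - 74) = -555*I*√5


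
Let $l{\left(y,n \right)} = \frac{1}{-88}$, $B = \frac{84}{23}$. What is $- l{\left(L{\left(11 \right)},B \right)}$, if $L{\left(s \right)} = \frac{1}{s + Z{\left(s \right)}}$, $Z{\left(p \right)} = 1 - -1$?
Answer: $\frac{1}{88} \approx 0.011364$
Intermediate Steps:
$Z{\left(p \right)} = 2$ ($Z{\left(p \right)} = 1 + 1 = 2$)
$L{\left(s \right)} = \frac{1}{2 + s}$ ($L{\left(s \right)} = \frac{1}{s + 2} = \frac{1}{2 + s}$)
$B = \frac{84}{23}$ ($B = 84 \cdot \frac{1}{23} = \frac{84}{23} \approx 3.6522$)
$l{\left(y,n \right)} = - \frac{1}{88}$
$- l{\left(L{\left(11 \right)},B \right)} = \left(-1\right) \left(- \frac{1}{88}\right) = \frac{1}{88}$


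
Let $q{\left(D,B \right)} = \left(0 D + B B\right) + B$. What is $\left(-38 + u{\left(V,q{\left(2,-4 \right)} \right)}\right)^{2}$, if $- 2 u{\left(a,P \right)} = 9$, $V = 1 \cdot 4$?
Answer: $\frac{7225}{4} \approx 1806.3$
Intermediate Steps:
$q{\left(D,B \right)} = B + B^{2}$ ($q{\left(D,B \right)} = \left(0 + B^{2}\right) + B = B^{2} + B = B + B^{2}$)
$V = 4$
$u{\left(a,P \right)} = - \frac{9}{2}$ ($u{\left(a,P \right)} = \left(- \frac{1}{2}\right) 9 = - \frac{9}{2}$)
$\left(-38 + u{\left(V,q{\left(2,-4 \right)} \right)}\right)^{2} = \left(-38 - \frac{9}{2}\right)^{2} = \left(- \frac{85}{2}\right)^{2} = \frac{7225}{4}$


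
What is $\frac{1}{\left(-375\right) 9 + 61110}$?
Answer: $\frac{1}{57735} \approx 1.7321 \cdot 10^{-5}$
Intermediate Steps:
$\frac{1}{\left(-375\right) 9 + 61110} = \frac{1}{-3375 + 61110} = \frac{1}{57735}$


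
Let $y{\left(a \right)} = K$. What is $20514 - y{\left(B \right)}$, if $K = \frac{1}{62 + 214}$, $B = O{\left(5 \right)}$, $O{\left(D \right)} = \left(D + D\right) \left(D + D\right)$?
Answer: $\frac{5661863}{276} \approx 20514.0$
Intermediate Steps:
$O{\left(D \right)} = 4 D^{2}$ ($O{\left(D \right)} = 2 D 2 D = 4 D^{2}$)
$B = 100$ ($B = 4 \cdot 5^{2} = 4 \cdot 25 = 100$)
$K = \frac{1}{276} \approx 0.0036232$
$y{\left(a \right)} = \frac{1}{276}$
$20514 - y{\left(B \right)} = 20514 - \frac{1}{276} = \frac{5661863}{276}$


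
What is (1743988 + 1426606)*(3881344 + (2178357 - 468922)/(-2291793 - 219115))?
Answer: 15449822617312747349/1255454 ≈ 1.2306e+13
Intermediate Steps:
(1743988 + 1426606)*(3881344 + (2178357 - 468922)/(-2291793 - 219115)) = 3170594*(3881344 + 1709435/(-2510908)) = 3170594*(3881344 + 1709435*(-1/2510908)) = 3170594*(3881344 - 1709435/2510908) = 3170594*(9745695990917/2510908) = 15449822617312747349/1255454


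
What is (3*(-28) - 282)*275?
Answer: -100650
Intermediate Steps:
(3*(-28) - 282)*275 = (-84 - 282)*275 = -366*275 = -100650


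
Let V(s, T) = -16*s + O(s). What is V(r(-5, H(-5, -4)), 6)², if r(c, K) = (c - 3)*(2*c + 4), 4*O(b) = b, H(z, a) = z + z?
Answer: 571536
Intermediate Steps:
H(z, a) = 2*z
O(b) = b/4
r(c, K) = (-3 + c)*(4 + 2*c)
V(s, T) = -63*s/4 (V(s, T) = -16*s + s/4 = -63*s/4)
V(r(-5, H(-5, -4)), 6)² = (-63*(-12 - 2*(-5) + 2*(-5)²)/4)² = (-63*(-12 + 10 + 2*25)/4)² = (-63*(-12 + 10 + 50)/4)² = (-63/4*48)² = (-756)² = 571536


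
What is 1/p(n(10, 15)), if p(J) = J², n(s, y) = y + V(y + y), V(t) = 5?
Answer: 1/400 ≈ 0.0025000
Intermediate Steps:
n(s, y) = 5 + y (n(s, y) = y + 5 = 5 + y)
1/p(n(10, 15)) = 1/((5 + 15)²) = 1/(20²) = 1/400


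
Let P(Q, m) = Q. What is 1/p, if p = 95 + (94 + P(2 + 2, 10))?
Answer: 1/193 ≈ 0.0051813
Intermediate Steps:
p = 193 (p = 95 + (94 + (2 + 2)) = 95 + (94 + 4) = 95 + 98 = 193)
1/p = 1/193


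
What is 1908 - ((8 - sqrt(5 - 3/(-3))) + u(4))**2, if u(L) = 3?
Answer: 1781 + 22*sqrt(6) ≈ 1834.9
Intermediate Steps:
1908 - ((8 - sqrt(5 - 3/(-3))) + u(4))**2 = 1908 - ((8 - sqrt(5 - 3/(-3))) + 3)**2 = 1908 - ((8 - sqrt(5 - 3*(-1/3))) + 3)**2 = 1908 - ((8 - sqrt(5 + 1)) + 3)**2 = 1908 - ((8 - sqrt(6)) + 3)**2 = 1908 - (11 - sqrt(6))**2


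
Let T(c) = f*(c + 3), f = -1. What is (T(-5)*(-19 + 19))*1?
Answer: 0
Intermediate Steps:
T(c) = -3 - c (T(c) = -(c + 3) = -(3 + c) = -3 - c)
(T(-5)*(-19 + 19))*1 = ((-3 - 1*(-5))*(-19 + 19))*1 = ((-3 + 5)*0)*1 = (2*0)*1 = 0*1 = 0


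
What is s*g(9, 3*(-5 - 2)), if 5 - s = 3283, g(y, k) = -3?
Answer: 9834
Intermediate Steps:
s = -3278 (s = 5 - 1*3283 = 5 - 3283 = -3278)
s*g(9, 3*(-5 - 2)) = -3278*(-3) = 9834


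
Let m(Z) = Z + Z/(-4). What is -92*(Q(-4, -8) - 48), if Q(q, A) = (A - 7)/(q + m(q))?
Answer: 29532/7 ≈ 4218.9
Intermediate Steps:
m(Z) = 3*Z/4 (m(Z) = Z + Z*(-1/4) = Z - Z/4 = 3*Z/4)
Q(q, A) = 4*(-7 + A)/(7*q) (Q(q, A) = (A - 7)/(q + 3*q/4) = (-7 + A)/((7*q/4)) = (-7 + A)*(4/(7*q)) = 4*(-7 + A)/(7*q))
-92*(Q(-4, -8) - 48) = -92*((4/7)*(-7 - 8)/(-4) - 48) = -92*((4/7)*(-1/4)*(-15) - 48) = -92*(15/7 - 48) = -92*(-321/7) = 29532/7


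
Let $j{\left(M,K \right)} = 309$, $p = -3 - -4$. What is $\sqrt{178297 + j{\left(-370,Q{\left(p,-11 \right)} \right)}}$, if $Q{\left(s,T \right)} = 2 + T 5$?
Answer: $\sqrt{178606} \approx 422.62$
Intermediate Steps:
$p = 1$ ($p = -3 + 4 = 1$)
$Q{\left(s,T \right)} = 2 + 5 T$
$\sqrt{178297 + j{\left(-370,Q{\left(p,-11 \right)} \right)}} = \sqrt{178297 + 309} = \sqrt{178606}$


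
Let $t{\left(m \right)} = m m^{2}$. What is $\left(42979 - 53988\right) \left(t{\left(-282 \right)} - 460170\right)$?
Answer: $251951291442$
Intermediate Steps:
$t{\left(m \right)} = m^{3}$
$\left(42979 - 53988\right) \left(t{\left(-282 \right)} - 460170\right) = \left(42979 - 53988\right) \left(\left(-282\right)^{3} - 460170\right) = - 11009 \left(-22425768 - 460170\right) = \left(-11009\right) \left(-22885938\right) = 251951291442$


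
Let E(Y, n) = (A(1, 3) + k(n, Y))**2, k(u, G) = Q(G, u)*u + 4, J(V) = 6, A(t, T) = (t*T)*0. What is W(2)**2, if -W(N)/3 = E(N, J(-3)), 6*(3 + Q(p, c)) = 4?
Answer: 90000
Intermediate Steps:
A(t, T) = 0 (A(t, T) = (T*t)*0 = 0)
Q(p, c) = -7/3 (Q(p, c) = -3 + (1/6)*4 = -3 + 2/3 = -7/3)
k(u, G) = 4 - 7*u/3 (k(u, G) = -7*u/3 + 4 = 4 - 7*u/3)
E(Y, n) = (4 - 7*n/3)**2 (E(Y, n) = (0 + (4 - 7*n/3))**2 = (4 - 7*n/3)**2)
W(N) = -300 (W(N) = -(12 - 7*6)**2/3 = -(12 - 42)**2/3 = -(-30)**2/3 = -900/3 = -3*100 = -300)
W(2)**2 = (-300)**2 = 90000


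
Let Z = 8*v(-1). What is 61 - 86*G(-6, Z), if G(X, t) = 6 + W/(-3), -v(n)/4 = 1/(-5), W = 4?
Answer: -1021/3 ≈ -340.33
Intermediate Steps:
v(n) = ⅘ (v(n) = -4/(-5) = -4*(-⅕) = ⅘)
Z = 32/5 (Z = 8*(⅘) = 32/5 ≈ 6.4000)
G(X, t) = 14/3 (G(X, t) = 6 + 4/(-3) = 6 + 4*(-⅓) = 6 - 4/3 = 14/3)
61 - 86*G(-6, Z) = 61 - 86*14/3 = 61 - 1204/3 = -1021/3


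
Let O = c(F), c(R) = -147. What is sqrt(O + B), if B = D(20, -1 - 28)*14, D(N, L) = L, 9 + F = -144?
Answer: I*sqrt(553) ≈ 23.516*I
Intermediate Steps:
F = -153 (F = -9 - 144 = -153)
O = -147
B = -406 (B = (-1 - 28)*14 = -29*14 = -406)
sqrt(O + B) = sqrt(-147 - 406) = sqrt(-553) = I*sqrt(553)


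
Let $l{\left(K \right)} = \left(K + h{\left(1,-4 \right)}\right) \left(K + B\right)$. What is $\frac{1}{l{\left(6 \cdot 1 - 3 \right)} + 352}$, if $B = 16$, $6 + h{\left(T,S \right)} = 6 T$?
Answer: $\frac{1}{409} \approx 0.002445$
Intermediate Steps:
$h{\left(T,S \right)} = -6 + 6 T$
$l{\left(K \right)} = K \left(16 + K\right)$ ($l{\left(K \right)} = \left(K + \left(-6 + 6 \cdot 1\right)\right) \left(K + 16\right) = \left(K + \left(-6 + 6\right)\right) \left(16 + K\right) = \left(K + 0\right) \left(16 + K\right) = K \left(16 + K\right)$)
$\frac{1}{l{\left(6 \cdot 1 - 3 \right)} + 352} = \frac{1}{\left(6 \cdot 1 - 3\right) \left(16 + \left(6 \cdot 1 - 3\right)\right) + 352} = \frac{1}{\left(6 - 3\right) \left(16 + \left(6 - 3\right)\right) + 352} = \frac{1}{3 \left(16 + 3\right) + 352} = \frac{1}{3 \cdot 19 + 352} = \frac{1}{57 + 352} = \frac{1}{409}$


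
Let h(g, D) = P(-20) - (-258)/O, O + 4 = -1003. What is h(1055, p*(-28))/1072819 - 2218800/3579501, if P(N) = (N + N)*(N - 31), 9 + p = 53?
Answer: -796560339659126/1289012593367411 ≈ -0.61796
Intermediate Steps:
p = 44 (p = -9 + 53 = 44)
O = -1007 (O = -4 - 1003 = -1007)
P(N) = 2*N*(-31 + N) (P(N) = (2*N)*(-31 + N) = 2*N*(-31 + N))
h(g, D) = 2054022/1007 (h(g, D) = 2*(-20)*(-31 - 20) - (-258)/(-1007) = 2*(-20)*(-51) - (-258)*(-1)/1007 = 2040 - 1*258/1007 = 2040 - 258/1007 = 2054022/1007)
h(1055, p*(-28))/1072819 - 2218800/3579501 = (2054022/1007)/1072819 - 2218800/3579501 = (2054022/1007)*(1/1072819) - 2218800*1/3579501 = 2054022/1080328733 - 739600/1193167 = -796560339659126/1289012593367411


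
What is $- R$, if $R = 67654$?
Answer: $-67654$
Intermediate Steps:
$- R = \left(-1\right) 67654 = -67654$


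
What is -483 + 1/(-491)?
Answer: -237154/491 ≈ -483.00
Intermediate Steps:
-483 + 1/(-491) = -483 - 1/491 = -237154/491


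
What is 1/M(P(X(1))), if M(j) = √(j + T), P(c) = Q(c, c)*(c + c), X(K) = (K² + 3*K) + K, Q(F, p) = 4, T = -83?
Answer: -I*√43/43 ≈ -0.1525*I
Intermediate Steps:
X(K) = K² + 4*K
P(c) = 8*c (P(c) = 4*(c + c) = 4*(2*c) = 8*c)
M(j) = √(-83 + j) (M(j) = √(j - 83) = √(-83 + j))
1/M(P(X(1))) = 1/(√(-83 + 8*(1*(4 + 1)))) = 1/(√(-83 + 8*(1*5))) = 1/(√(-83 + 8*5)) = 1/(√(-83 + 40)) = 1/(√(-43)) = 1/(I*√43) = -I*√43/43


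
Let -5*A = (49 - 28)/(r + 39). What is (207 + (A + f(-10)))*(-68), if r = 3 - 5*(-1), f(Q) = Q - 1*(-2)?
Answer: -3178592/235 ≈ -13526.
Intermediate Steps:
f(Q) = 2 + Q (f(Q) = Q + 2 = 2 + Q)
r = 8 (r = 3 + 5 = 8)
A = -21/235 (A = -(49 - 28)/(5*(8 + 39)) = -21/(5*47) = -⅕*21/47 = -21/235 ≈ -0.089362)
(207 + (A + f(-10)))*(-68) = (207 + (-21/235 + (2 - 10)))*(-68) = (207 + (-21/235 - 8))*(-68) = (207 - 1901/235)*(-68) = (46744/235)*(-68) = -3178592/235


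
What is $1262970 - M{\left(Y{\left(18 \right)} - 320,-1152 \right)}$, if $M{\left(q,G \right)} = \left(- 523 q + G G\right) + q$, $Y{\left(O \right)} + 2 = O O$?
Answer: $-63090$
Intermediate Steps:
$Y{\left(O \right)} = -2 + O^{2}$ ($Y{\left(O \right)} = -2 + O O = -2 + O^{2}$)
$M{\left(q,G \right)} = G^{2} - 522 q$ ($M{\left(q,G \right)} = \left(- 523 q + G^{2}\right) + q = \left(G^{2} - 523 q\right) + q = G^{2} - 522 q$)
$1262970 - M{\left(Y{\left(18 \right)} - 320,-1152 \right)} = 1262970 - \left(\left(-1152\right)^{2} - 522 \left(\left(-2 + 18^{2}\right) - 320\right)\right) = 1262970 - \left(1327104 - 522 \left(\left(-2 + 324\right) - 320\right)\right) = 1262970 - \left(1327104 - 522 \left(322 - 320\right)\right) = 1262970 - \left(1327104 - 1044\right) = 1262970 - 1326060 = -63090$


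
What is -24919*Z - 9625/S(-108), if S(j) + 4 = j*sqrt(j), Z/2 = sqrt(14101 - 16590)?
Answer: (-199352*sqrt(2489) - 9625*I - 32295024*I*sqrt(7467))/(4*(-I + 162*sqrt(3))) ≈ 0.03056 - 2.4864e+6*I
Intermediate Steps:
Z = 2*I*sqrt(2489) (Z = 2*sqrt(14101 - 16590) = 2*sqrt(-2489) = 2*(I*sqrt(2489)) = 2*I*sqrt(2489) ≈ 99.78*I)
S(j) = -4 + j**(3/2) (S(j) = -4 + j*sqrt(j) = -4 + j**(3/2))
-24919*Z - 9625/S(-108) = -24919*2*I*sqrt(2489) - 9625/(-4 + (-108)**(3/2)) = -24919*2*I*sqrt(2489) - 9625/(-4 - 648*I*sqrt(3)) = -49838*I*sqrt(2489) - 9625/(-4 - 648*I*sqrt(3)) = -9625/(-4 - 648*I*sqrt(3)) - 49838*I*sqrt(2489)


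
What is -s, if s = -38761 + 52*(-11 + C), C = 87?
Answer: 34809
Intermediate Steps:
s = -34809 (s = -38761 + 52*(-11 + 87) = -38761 + 52*76 = -38761 + 3952 = -34809)
-s = -1*(-34809) = 34809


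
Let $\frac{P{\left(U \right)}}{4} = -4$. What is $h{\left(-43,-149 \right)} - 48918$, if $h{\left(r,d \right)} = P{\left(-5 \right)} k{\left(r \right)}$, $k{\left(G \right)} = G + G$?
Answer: $-47542$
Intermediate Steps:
$P{\left(U \right)} = -16$ ($P{\left(U \right)} = 4 \left(-4\right) = -16$)
$k{\left(G \right)} = 2 G$
$h{\left(r,d \right)} = - 32 r$ ($h{\left(r,d \right)} = - 16 \cdot 2 r = - 32 r$)
$h{\left(-43,-149 \right)} - 48918 = \left(-32\right) \left(-43\right) - 48918 = 1376 - 48918 = -47542$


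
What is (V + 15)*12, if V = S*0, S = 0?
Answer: 180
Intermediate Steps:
V = 0 (V = 0*0 = 0)
(V + 15)*12 = (0 + 15)*12 = 15*12 = 180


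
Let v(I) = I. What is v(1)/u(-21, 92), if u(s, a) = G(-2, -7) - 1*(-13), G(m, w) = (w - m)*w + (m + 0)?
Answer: 1/46 ≈ 0.021739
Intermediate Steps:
G(m, w) = m + w*(w - m) (G(m, w) = w*(w - m) + m = m + w*(w - m))
u(s, a) = 46 (u(s, a) = (-2 + (-7)² - 1*(-2)*(-7)) - 1*(-13) = (-2 + 49 - 14) + 13 = 33 + 13 = 46)
v(1)/u(-21, 92) = 1/46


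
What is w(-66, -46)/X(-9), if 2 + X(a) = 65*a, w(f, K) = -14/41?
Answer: 14/24067 ≈ 0.00058171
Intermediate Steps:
w(f, K) = -14/41 (w(f, K) = -14*1/41 = -14/41)
X(a) = -2 + 65*a
w(-66, -46)/X(-9) = -14/(41*(-2 + 65*(-9))) = -14/(41*(-2 - 585)) = -14/41/(-587) = -14/41*(-1/587) = 14/24067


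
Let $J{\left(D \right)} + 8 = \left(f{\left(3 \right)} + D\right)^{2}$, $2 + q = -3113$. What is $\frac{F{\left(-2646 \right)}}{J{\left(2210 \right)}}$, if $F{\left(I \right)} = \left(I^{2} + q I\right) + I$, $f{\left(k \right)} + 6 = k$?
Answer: $\frac{15240960}{4870841} \approx 3.129$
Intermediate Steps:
$q = -3115$ ($q = -2 - 3113 = -3115$)
$f{\left(k \right)} = -6 + k$
$F{\left(I \right)} = I^{2} - 3114 I$ ($F{\left(I \right)} = \left(I^{2} - 3115 I\right) + I = I^{2} - 3114 I$)
$J{\left(D \right)} = -8 + \left(-3 + D\right)^{2}$ ($J{\left(D \right)} = -8 + \left(\left(-6 + 3\right) + D\right)^{2} = -8 + \left(-3 + D\right)^{2}$)
$\frac{F{\left(-2646 \right)}}{J{\left(2210 \right)}} = \frac{\left(-2646\right) \left(-3114 - 2646\right)}{-8 + \left(-3 + 2210\right)^{2}} = \frac{\left(-2646\right) \left(-5760\right)}{-8 + 2207^{2}} = \frac{15240960}{-8 + 4870849} = \frac{15240960}{4870841}$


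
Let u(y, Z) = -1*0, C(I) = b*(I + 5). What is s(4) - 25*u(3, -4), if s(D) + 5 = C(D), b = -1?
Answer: -14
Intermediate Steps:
C(I) = -5 - I (C(I) = -(I + 5) = -(5 + I) = -5 - I)
s(D) = -10 - D (s(D) = -5 + (-5 - D) = -10 - D)
u(y, Z) = 0
s(4) - 25*u(3, -4) = (-10 - 1*4) - 25*0 = (-10 - 4) + 0 = -14 + 0 = -14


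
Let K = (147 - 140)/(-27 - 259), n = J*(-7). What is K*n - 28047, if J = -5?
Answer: -8021687/286 ≈ -28048.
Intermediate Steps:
n = 35 (n = -5*(-7) = 35)
K = -7/286 (K = 7/(-286) = 7*(-1/286) = -7/286 ≈ -0.024476)
K*n - 28047 = -7/286*35 - 28047 = -245/286 - 28047 = -8021687/286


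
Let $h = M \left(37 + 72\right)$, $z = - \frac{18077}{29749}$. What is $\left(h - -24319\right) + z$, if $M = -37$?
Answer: $\frac{603470137}{29749} \approx 20285.0$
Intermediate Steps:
$z = - \frac{18077}{29749}$ ($z = \left(-18077\right) \frac{1}{29749} = - \frac{18077}{29749} \approx -0.60765$)
$h = -4033$ ($h = - 37 \left(37 + 72\right) = \left(-37\right) 109 = -4033$)
$\left(h - -24319\right) + z = \left(-4033 - -24319\right) - \frac{18077}{29749} = \left(-4033 + 24319\right) - \frac{18077}{29749} = 20286 - \frac{18077}{29749} = \frac{603470137}{29749}$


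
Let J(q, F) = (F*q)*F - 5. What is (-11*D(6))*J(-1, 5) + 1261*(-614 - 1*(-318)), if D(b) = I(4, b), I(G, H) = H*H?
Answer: -361376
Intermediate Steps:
I(G, H) = H²
D(b) = b²
J(q, F) = -5 + q*F² (J(q, F) = q*F² - 5 = -5 + q*F²)
(-11*D(6))*J(-1, 5) + 1261*(-614 - 1*(-318)) = (-11*6²)*(-5 - 1*5²) + 1261*(-614 - 1*(-318)) = (-11*36)*(-5 - 1*25) + 1261*(-614 + 318) = -396*(-5 - 25) + 1261*(-296) = -396*(-30) - 373256 = 11880 - 373256 = -361376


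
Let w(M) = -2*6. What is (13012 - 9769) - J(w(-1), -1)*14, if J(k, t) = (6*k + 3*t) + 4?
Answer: 4237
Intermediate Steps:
w(M) = -12
J(k, t) = 4 + 3*t + 6*k (J(k, t) = (3*t + 6*k) + 4 = 4 + 3*t + 6*k)
(13012 - 9769) - J(w(-1), -1)*14 = (13012 - 9769) - (4 + 3*(-1) + 6*(-12))*14 = 3243 - (4 - 3 - 72)*14 = 3243 - 1*(-71)*14 = 3243 + 71*14 = 3243 + 994 = 4237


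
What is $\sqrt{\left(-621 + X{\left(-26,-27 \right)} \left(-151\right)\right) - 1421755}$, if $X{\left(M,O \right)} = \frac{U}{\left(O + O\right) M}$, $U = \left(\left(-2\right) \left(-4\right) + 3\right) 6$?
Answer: $\frac{7 i \sqrt{176607730}}{78} \approx 1192.6 i$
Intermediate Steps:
$U = 66$ ($U = \left(8 + 3\right) 6 = 11 \cdot 6 = 66$)
$X{\left(M,O \right)} = \frac{33}{M O}$ ($X{\left(M,O \right)} = \frac{66}{\left(O + O\right) M} = \frac{66}{2 O M} = \frac{66}{2 M O} = 66 \frac{1}{2 M O} = \frac{33}{M O}$)
$\sqrt{\left(-621 + X{\left(-26,-27 \right)} \left(-151\right)\right) - 1421755} = \sqrt{\left(-621 + \frac{33}{\left(-26\right) \left(-27\right)} \left(-151\right)\right) - 1421755} = \sqrt{\left(-621 + 33 \left(- \frac{1}{26}\right) \left(- \frac{1}{27}\right) \left(-151\right)\right) - 1421755} = \sqrt{\left(-621 + \frac{11}{234} \left(-151\right)\right) - 1421755} = \sqrt{\left(-621 - \frac{1661}{234}\right) - 1421755} = \sqrt{- \frac{146975}{234} - 1421755} = \sqrt{- \frac{332837645}{234}} = \frac{7 i \sqrt{176607730}}{78}$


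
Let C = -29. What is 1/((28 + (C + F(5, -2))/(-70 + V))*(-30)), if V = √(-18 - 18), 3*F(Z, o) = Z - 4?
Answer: -105161/89617930 + 129*I/89617930 ≈ -0.0011734 + 1.4394e-6*I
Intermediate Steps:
F(Z, o) = -4/3 + Z/3 (F(Z, o) = (Z - 4)/3 = (-4 + Z)/3 = -4/3 + Z/3)
V = 6*I (V = √(-36) = 6*I ≈ 6.0*I)
1/((28 + (C + F(5, -2))/(-70 + V))*(-30)) = 1/((28 + (-29 + (-4/3 + (⅓)*5))/(-70 + 6*I))*(-30)) = 1/((28 + (-29 + (-4/3 + 5/3))*((-70 - 6*I)/4936))*(-30)) = 1/((28 + (-29 + ⅓)*((-70 - 6*I)/4936))*(-30)) = 1/((28 - 43*(-70 - 6*I)/7404)*(-30)) = 1/(-840 + 215*(-70 - 6*I)/1234)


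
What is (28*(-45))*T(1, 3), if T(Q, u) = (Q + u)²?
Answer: -20160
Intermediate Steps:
(28*(-45))*T(1, 3) = (28*(-45))*(1 + 3)² = -1260*4² = -1260*16 = -20160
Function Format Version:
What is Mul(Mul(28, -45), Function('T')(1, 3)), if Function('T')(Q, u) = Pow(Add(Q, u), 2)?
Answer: -20160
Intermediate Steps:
Mul(Mul(28, -45), Function('T')(1, 3)) = Mul(Mul(28, -45), Pow(Add(1, 3), 2)) = Mul(-1260, Pow(4, 2)) = Mul(-1260, 16) = -20160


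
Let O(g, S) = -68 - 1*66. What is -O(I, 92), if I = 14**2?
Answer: 134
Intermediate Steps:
I = 196
O(g, S) = -134 (O(g, S) = -68 - 66 = -134)
-O(I, 92) = -1*(-134) = 134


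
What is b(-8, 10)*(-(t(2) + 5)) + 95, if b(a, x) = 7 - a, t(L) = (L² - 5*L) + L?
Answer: 80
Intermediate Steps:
t(L) = L² - 4*L
b(-8, 10)*(-(t(2) + 5)) + 95 = (7 - 1*(-8))*(-(2*(-4 + 2) + 5)) + 95 = (7 + 8)*(-(2*(-2) + 5)) + 95 = 15*(-(-4 + 5)) + 95 = 15*(-1*1) + 95 = 15*(-1) + 95 = -15 + 95 = 80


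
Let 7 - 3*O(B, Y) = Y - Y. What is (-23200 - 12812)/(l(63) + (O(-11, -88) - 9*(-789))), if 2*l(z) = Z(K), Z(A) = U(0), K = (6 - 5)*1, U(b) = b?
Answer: -54018/10655 ≈ -5.0697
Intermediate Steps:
K = 1 (K = 1*1 = 1)
Z(A) = 0
l(z) = 0 (l(z) = (½)*0 = 0)
O(B, Y) = 7/3 (O(B, Y) = 7/3 - (Y - Y)/3 = 7/3 - ⅓*0 = 7/3 + 0 = 7/3)
(-23200 - 12812)/(l(63) + (O(-11, -88) - 9*(-789))) = (-23200 - 12812)/(0 + (7/3 - 9*(-789))) = -36012/(0 + (7/3 - 1*(-7101))) = -36012/(0 + (7/3 + 7101)) = -36012/(0 + 21310/3) = -36012/21310/3 = -36012*3/21310 = -54018/10655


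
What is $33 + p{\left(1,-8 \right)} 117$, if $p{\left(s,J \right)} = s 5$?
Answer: $618$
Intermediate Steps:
$p{\left(s,J \right)} = 5 s$
$33 + p{\left(1,-8 \right)} 117 = 33 + 5 \cdot 1 \cdot 117 = 33 + 5 \cdot 117 = 33 + 585 = 618$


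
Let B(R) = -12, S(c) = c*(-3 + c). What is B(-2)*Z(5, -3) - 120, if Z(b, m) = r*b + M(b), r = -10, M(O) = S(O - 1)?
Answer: 432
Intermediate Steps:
M(O) = (-1 + O)*(-4 + O) (M(O) = (O - 1)*(-3 + (O - 1)) = (-1 + O)*(-3 + (-1 + O)) = (-1 + O)*(-4 + O))
Z(b, m) = -10*b + (-1 + b)*(-4 + b)
B(-2)*Z(5, -3) - 120 = -12*(4 + 5**2 - 15*5) - 120 = -12*(4 + 25 - 75) - 120 = -12*(-46) - 120 = 552 - 120 = 432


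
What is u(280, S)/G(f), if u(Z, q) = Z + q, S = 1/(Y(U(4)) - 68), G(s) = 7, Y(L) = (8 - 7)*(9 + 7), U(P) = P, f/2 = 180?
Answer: 14559/364 ≈ 39.997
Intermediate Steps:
f = 360 (f = 2*180 = 360)
Y(L) = 16 (Y(L) = 1*16 = 16)
S = -1/52 (S = 1/(16 - 68) = 1/(-52) = -1/52 ≈ -0.019231)
u(280, S)/G(f) = (280 - 1/52)/7 = (14559/52)*(⅐) = 14559/364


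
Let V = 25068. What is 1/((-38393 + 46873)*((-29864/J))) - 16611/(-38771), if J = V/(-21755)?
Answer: 22879087978000257/53401066195566400 ≈ 0.42844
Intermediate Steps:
J = -25068/21755 (J = 25068/(-21755) = 25068*(-1/21755) = -25068/21755 ≈ -1.1523)
1/((-38393 + 46873)*((-29864/J))) - 16611/(-38771) = 1/((-38393 + 46873)*((-29864/(-25068/21755)))) - 16611/(-38771) = 1/(8480*((-29864*(-21755/25068)))) - 16611*(-1/38771) = 1/(8480*(162422830/6267)) + 16611/38771 = (1/8480)*(6267/162422830) + 16611/38771 = 6267/1377345598400 + 16611/38771 = 22879087978000257/53401066195566400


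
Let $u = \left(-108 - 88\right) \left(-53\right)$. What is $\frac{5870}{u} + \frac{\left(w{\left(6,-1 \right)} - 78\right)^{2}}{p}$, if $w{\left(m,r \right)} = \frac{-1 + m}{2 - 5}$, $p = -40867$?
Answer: $\frac{782815331}{1910368782} \approx 0.40977$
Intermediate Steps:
$w{\left(m,r \right)} = \frac{1}{3} - \frac{m}{3}$ ($w{\left(m,r \right)} = \frac{-1 + m}{2 - 5} = \frac{-1 + m}{-3} = \left(-1 + m\right) \left(- \frac{1}{3}\right) = \frac{1}{3} - \frac{m}{3}$)
$u = 10388$ ($u = \left(-196\right) \left(-53\right) = 10388$)
$\frac{5870}{u} + \frac{\left(w{\left(6,-1 \right)} - 78\right)^{2}}{p} = \frac{5870}{10388} + \frac{\left(\left(\frac{1}{3} - 2\right) - 78\right)^{2}}{-40867} = 5870 \cdot \frac{1}{10388} + \left(\left(\frac{1}{3} - 2\right) - 78\right)^{2} \left(- \frac{1}{40867}\right) = \frac{2935}{5194} + \left(- \frac{5}{3} - 78\right)^{2} \left(- \frac{1}{40867}\right) = \frac{2935}{5194} + \left(- \frac{239}{3}\right)^{2} \left(- \frac{1}{40867}\right) = \frac{2935}{5194} + \frac{57121}{9} \left(- \frac{1}{40867}\right) = \frac{2935}{5194} - \frac{57121}{367803} = \frac{782815331}{1910368782}$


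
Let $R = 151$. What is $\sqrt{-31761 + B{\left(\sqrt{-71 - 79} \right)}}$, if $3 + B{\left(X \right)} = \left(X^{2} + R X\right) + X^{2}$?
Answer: $\sqrt{-32064 + 755 i \sqrt{6}} \approx 5.1618 + 179.14 i$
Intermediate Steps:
$B{\left(X \right)} = -3 + 2 X^{2} + 151 X$ ($B{\left(X \right)} = -3 + \left(\left(X^{2} + 151 X\right) + X^{2}\right) = -3 + \left(2 X^{2} + 151 X\right) = -3 + 2 X^{2} + 151 X$)
$\sqrt{-31761 + B{\left(\sqrt{-71 - 79} \right)}} = \sqrt{-31761 + \left(-3 + 2 \left(\sqrt{-71 - 79}\right)^{2} + 151 \sqrt{-71 - 79}\right)} = \sqrt{-31761 + \left(-3 + 2 \left(\sqrt{-150}\right)^{2} + 151 \sqrt{-150}\right)} = \sqrt{-31761 + \left(-3 + 2 \left(5 i \sqrt{6}\right)^{2} + 151 \cdot 5 i \sqrt{6}\right)} = \sqrt{-31761 + \left(-3 + 2 \left(-150\right) + 755 i \sqrt{6}\right)} = \sqrt{-31761 - \left(303 - 755 i \sqrt{6}\right)} = \sqrt{-32064 + 755 i \sqrt{6}}$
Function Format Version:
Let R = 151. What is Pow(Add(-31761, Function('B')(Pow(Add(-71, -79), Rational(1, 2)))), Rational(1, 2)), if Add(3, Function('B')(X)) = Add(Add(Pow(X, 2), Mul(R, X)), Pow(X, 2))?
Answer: Pow(Add(-32064, Mul(755, I, Pow(6, Rational(1, 2)))), Rational(1, 2)) ≈ Add(5.1618, Mul(179.14, I))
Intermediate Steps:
Function('B')(X) = Add(-3, Mul(2, Pow(X, 2)), Mul(151, X)) (Function('B')(X) = Add(-3, Add(Add(Pow(X, 2), Mul(151, X)), Pow(X, 2))) = Add(-3, Add(Mul(2, Pow(X, 2)), Mul(151, X))) = Add(-3, Mul(2, Pow(X, 2)), Mul(151, X)))
Pow(Add(-31761, Function('B')(Pow(Add(-71, -79), Rational(1, 2)))), Rational(1, 2)) = Pow(Add(-31761, Add(-3, Mul(2, Pow(Pow(Add(-71, -79), Rational(1, 2)), 2)), Mul(151, Pow(Add(-71, -79), Rational(1, 2))))), Rational(1, 2)) = Pow(Add(-31761, Add(-3, Mul(2, Pow(Pow(-150, Rational(1, 2)), 2)), Mul(151, Pow(-150, Rational(1, 2))))), Rational(1, 2)) = Pow(Add(-31761, Add(-3, Mul(2, Pow(Mul(5, I, Pow(6, Rational(1, 2))), 2)), Mul(151, Mul(5, I, Pow(6, Rational(1, 2)))))), Rational(1, 2)) = Pow(Add(-31761, Add(-3, Mul(2, -150), Mul(755, I, Pow(6, Rational(1, 2))))), Rational(1, 2)) = Pow(Add(-31761, Add(-3, -300, Mul(755, I, Pow(6, Rational(1, 2))))), Rational(1, 2)) = Pow(Add(-31761, Add(-303, Mul(755, I, Pow(6, Rational(1, 2))))), Rational(1, 2)) = Pow(Add(-32064, Mul(755, I, Pow(6, Rational(1, 2)))), Rational(1, 2))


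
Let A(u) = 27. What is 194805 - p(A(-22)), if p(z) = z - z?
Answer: 194805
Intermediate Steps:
p(z) = 0
194805 - p(A(-22)) = 194805 - 1*0 = 194805 + 0 = 194805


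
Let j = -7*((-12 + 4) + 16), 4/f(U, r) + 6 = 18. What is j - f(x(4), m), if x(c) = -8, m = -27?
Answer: -169/3 ≈ -56.333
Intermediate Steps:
f(U, r) = ⅓ (f(U, r) = 4/(-6 + 18) = 4/12 = 4*(1/12) = ⅓)
j = -56 (j = -7*(-8 + 16) = -7*8 = -56)
j - f(x(4), m) = -56 - 1*⅓ = -56 - ⅓ = -169/3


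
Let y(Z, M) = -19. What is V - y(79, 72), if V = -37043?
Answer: -37024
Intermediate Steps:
V - y(79, 72) = -37043 - 1*(-19) = -37043 + 19 = -37024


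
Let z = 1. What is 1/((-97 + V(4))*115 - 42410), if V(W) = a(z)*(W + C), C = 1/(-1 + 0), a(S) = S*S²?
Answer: -1/53220 ≈ -1.8790e-5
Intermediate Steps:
a(S) = S³
C = -1 (C = 1/(-1) = -1)
V(W) = -1 + W (V(W) = 1³*(W - 1) = 1*(-1 + W) = -1 + W)
1/((-97 + V(4))*115 - 42410) = 1/((-97 + (-1 + 4))*115 - 42410) = 1/((-97 + 3)*115 - 42410) = 1/(-94*115 - 42410) = 1/(-10810 - 42410) = 1/(-53220) = -1/53220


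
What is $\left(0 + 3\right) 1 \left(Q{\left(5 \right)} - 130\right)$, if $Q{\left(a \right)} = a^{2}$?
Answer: $-315$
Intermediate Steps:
$\left(0 + 3\right) 1 \left(Q{\left(5 \right)} - 130\right) = \left(0 + 3\right) 1 \left(5^{2} - 130\right) = 3 \cdot 1 \left(25 - 130\right) = 3 \left(-105\right) = -315$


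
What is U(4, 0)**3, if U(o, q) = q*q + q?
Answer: 0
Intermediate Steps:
U(o, q) = q + q**2 (U(o, q) = q**2 + q = q + q**2)
U(4, 0)**3 = (0*(1 + 0))**3 = (0*1)**3 = 0**3 = 0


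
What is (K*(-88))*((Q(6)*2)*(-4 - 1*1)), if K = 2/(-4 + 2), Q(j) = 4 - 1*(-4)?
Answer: -7040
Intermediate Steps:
Q(j) = 8 (Q(j) = 4 + 4 = 8)
K = -1 (K = 2/(-2) = -½*2 = -1)
(K*(-88))*((Q(6)*2)*(-4 - 1*1)) = (-1*(-88))*((8*2)*(-4 - 1*1)) = 88*(16*(-4 - 1)) = 88*(16*(-5)) = 88*(-80) = -7040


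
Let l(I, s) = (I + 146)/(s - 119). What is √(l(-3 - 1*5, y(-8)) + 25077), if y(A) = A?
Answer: 3*√44938823/127 ≈ 158.35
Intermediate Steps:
l(I, s) = (146 + I)/(-119 + s)
√(l(-3 - 1*5, y(-8)) + 25077) = √((146 + (-3 - 1*5))/(-119 - 8) + 25077) = √((146 + (-3 - 5))/(-127) + 25077) = √(-(146 - 8)/127 + 25077) = √(-1/127*138 + 25077) = √(-138/127 + 25077) = √(3184641/127) = 3*√44938823/127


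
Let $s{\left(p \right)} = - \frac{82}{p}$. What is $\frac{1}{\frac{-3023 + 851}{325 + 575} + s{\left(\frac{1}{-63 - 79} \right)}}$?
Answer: $\frac{75}{873119} \approx 8.5899 \cdot 10^{-5}$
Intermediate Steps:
$\frac{1}{\frac{-3023 + 851}{325 + 575} + s{\left(\frac{1}{-63 - 79} \right)}} = \frac{1}{\frac{-3023 + 851}{325 + 575} - \frac{82}{\frac{1}{-63 - 79}}} = \frac{1}{- \frac{2172}{900} - \frac{82}{\frac{1}{-142}}} = \frac{1}{\left(-2172\right) \frac{1}{900} - \frac{82}{- \frac{1}{142}}} = \frac{1}{- \frac{181}{75} - -11644} = \frac{1}{- \frac{181}{75} + 11644} = \frac{1}{\frac{873119}{75}} = \frac{75}{873119}$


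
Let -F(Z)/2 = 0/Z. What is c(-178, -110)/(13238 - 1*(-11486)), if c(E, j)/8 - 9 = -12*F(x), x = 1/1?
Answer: 18/6181 ≈ 0.0029121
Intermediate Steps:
x = 1
F(Z) = 0 (F(Z) = -0/Z = -2*0 = 0)
c(E, j) = 72 (c(E, j) = 72 + 8*(-12*0) = 72 + 8*0 = 72 + 0 = 72)
c(-178, -110)/(13238 - 1*(-11486)) = 72/(13238 - 1*(-11486)) = 72/(13238 + 11486) = 72/24724 = 72*(1/24724) = 18/6181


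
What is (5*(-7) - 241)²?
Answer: 76176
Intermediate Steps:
(5*(-7) - 241)² = (-35 - 241)² = (-276)² = 76176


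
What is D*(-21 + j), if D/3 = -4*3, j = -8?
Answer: 1044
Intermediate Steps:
D = -36 (D = 3*(-4*3) = 3*(-12) = -36)
D*(-21 + j) = -36*(-21 - 8) = -36*(-29) = 1044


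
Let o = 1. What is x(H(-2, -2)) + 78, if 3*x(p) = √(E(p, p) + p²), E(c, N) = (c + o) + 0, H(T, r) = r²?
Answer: 78 + √21/3 ≈ 79.528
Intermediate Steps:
E(c, N) = 1 + c (E(c, N) = (c + 1) + 0 = (1 + c) + 0 = 1 + c)
x(p) = √(1 + p + p²)/3 (x(p) = √((1 + p) + p²)/3 = √(1 + p + p²)/3)
x(H(-2, -2)) + 78 = √(1 + (-2)² + ((-2)²)²)/3 + 78 = √(1 + 4 + 4²)/3 + 78 = √(1 + 4 + 16)/3 + 78 = √21/3 + 78 = 78 + √21/3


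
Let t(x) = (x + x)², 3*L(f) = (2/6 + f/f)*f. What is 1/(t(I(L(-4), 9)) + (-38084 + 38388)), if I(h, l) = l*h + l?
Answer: 1/500 ≈ 0.0020000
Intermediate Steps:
L(f) = 4*f/9 (L(f) = ((2/6 + f/f)*f)/3 = ((2*(⅙) + 1)*f)/3 = ((⅓ + 1)*f)/3 = (4*f/3)/3 = 4*f/9)
I(h, l) = l + h*l (I(h, l) = h*l + l = l + h*l)
t(x) = 4*x² (t(x) = (2*x)² = 4*x²)
1/(t(I(L(-4), 9)) + (-38084 + 38388)) = 1/(4*(9*(1 + (4/9)*(-4)))² + (-38084 + 38388)) = 1/(4*(9*(1 - 16/9))² + 304) = 1/(4*(9*(-7/9))² + 304) = 1/(4*(-7)² + 304) = 1/(4*49 + 304) = 1/(196 + 304) = 1/500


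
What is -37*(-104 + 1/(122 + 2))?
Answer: 477115/124 ≈ 3847.7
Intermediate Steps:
-37*(-104 + 1/(122 + 2)) = -37*(-104 + 1/124) = -37*(-12895/124) = 477115/124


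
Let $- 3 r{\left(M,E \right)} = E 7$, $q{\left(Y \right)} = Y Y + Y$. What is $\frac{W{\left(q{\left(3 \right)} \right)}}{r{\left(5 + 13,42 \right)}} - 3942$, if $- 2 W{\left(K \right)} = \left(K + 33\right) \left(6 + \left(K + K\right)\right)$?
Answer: $- \frac{385641}{98} \approx -3935.1$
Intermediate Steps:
$q{\left(Y \right)} = Y + Y^{2}$ ($q{\left(Y \right)} = Y^{2} + Y = Y + Y^{2}$)
$r{\left(M,E \right)} = - \frac{7 E}{3}$ ($r{\left(M,E \right)} = - \frac{E 7}{3} = - \frac{7 E}{3}$)
$W{\left(K \right)} = - \frac{\left(6 + 2 K\right) \left(33 + K\right)}{2}$ ($W{\left(K \right)} = - \frac{\left(K + 33\right) \left(6 + \left(K + K\right)\right)}{2} = - \frac{\left(33 + K\right) \left(6 + 2 K\right)}{2} = - \frac{\left(6 + 2 K\right) \left(33 + K\right)}{2}$)
$\frac{W{\left(q{\left(3 \right)} \right)}}{r{\left(5 + 13,42 \right)}} - 3942 = \frac{-99 - \left(3 \left(1 + 3\right)\right)^{2} - 36 \cdot 3 \left(1 + 3\right)}{\left(- \frac{7}{3}\right) 42} - 3942 = \frac{-99 - \left(3 \cdot 4\right)^{2} - 36 \cdot 3 \cdot 4}{-98} - 3942 = \left(-99 - 12^{2} - 432\right) \left(- \frac{1}{98}\right) - 3942 = \left(-99 - 144 - 432\right) \left(- \frac{1}{98}\right) - 3942 = \left(-675\right) \left(- \frac{1}{98}\right) - 3942 = \frac{675}{98} - 3942 = - \frac{385641}{98}$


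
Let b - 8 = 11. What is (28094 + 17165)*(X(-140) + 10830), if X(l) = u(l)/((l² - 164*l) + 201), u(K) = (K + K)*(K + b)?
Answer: 20961050047090/42761 ≈ 4.9019e+8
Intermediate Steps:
b = 19 (b = 8 + 11 = 19)
u(K) = 2*K*(19 + K) (u(K) = (K + K)*(K + 19) = (2*K)*(19 + K) = 2*K*(19 + K))
X(l) = 2*l*(19 + l)/(201 + l² - 164*l) (X(l) = (2*l*(19 + l))/((l² - 164*l) + 201) = (2*l*(19 + l))/(201 + l² - 164*l) = 2*l*(19 + l)/(201 + l² - 164*l))
(28094 + 17165)*(X(-140) + 10830) = (28094 + 17165)*(2*(-140)*(19 - 140)/(201 + (-140)² - 164*(-140)) + 10830) = 45259*(2*(-140)*(-121)/(201 + 19600 + 22960) + 10830) = 45259*(2*(-140)*(-121)/42761 + 10830) = 45259*(2*(-140)*(1/42761)*(-121) + 10830) = 45259*(33880/42761 + 10830) = 45259*(463135510/42761) = 20961050047090/42761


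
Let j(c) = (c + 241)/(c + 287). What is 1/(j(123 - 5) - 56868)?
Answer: -405/23031181 ≈ -1.7585e-5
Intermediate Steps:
j(c) = (241 + c)/(287 + c)
1/(j(123 - 5) - 56868) = 1/((241 + (123 - 5))/(287 + (123 - 5)) - 56868) = 1/((241 + 118)/(287 + 118) - 56868) = 1/(359/405 - 56868) = 1/(-23031181/405) = -405/23031181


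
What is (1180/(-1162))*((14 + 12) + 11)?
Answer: -21830/581 ≈ -37.573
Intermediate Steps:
(1180/(-1162))*((14 + 12) + 11) = (1180*(-1/1162))*(26 + 11) = -590/581*37 = -21830/581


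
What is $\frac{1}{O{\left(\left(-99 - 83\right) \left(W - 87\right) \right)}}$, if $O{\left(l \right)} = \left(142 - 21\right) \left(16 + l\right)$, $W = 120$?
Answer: $- \frac{1}{724790} \approx -1.3797 \cdot 10^{-6}$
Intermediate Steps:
$O{\left(l \right)} = 1936 + 121 l$ ($O{\left(l \right)} = 121 \left(16 + l\right) = 1936 + 121 l$)
$\frac{1}{O{\left(\left(-99 - 83\right) \left(W - 87\right) \right)}} = \frac{1}{1936 + 121 \left(-99 - 83\right) \left(120 - 87\right)} = \frac{1}{1936 + 121 \left(\left(-182\right) 33\right)} = \frac{1}{1936 + 121 \left(-6006\right)} = \frac{1}{1936 - 726726} = \frac{1}{-724790} = - \frac{1}{724790}$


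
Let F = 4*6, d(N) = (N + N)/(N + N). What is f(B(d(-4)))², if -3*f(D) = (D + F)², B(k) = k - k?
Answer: 36864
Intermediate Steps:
d(N) = 1 (d(N) = (2*N)/((2*N)) = (2*N)*(1/(2*N)) = 1)
F = 24
B(k) = 0
f(D) = -(24 + D)²/3 (f(D) = -(D + 24)²/3 = -(24 + D)²/3)
f(B(d(-4)))² = (-(24 + 0)²/3)² = (-⅓*24²)² = (-⅓*576)² = (-192)² = 36864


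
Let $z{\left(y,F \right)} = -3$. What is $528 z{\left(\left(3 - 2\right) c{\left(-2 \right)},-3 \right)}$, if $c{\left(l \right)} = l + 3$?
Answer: $-1584$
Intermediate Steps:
$c{\left(l \right)} = 3 + l$
$528 z{\left(\left(3 - 2\right) c{\left(-2 \right)},-3 \right)} = 528 \left(-3\right) = -1584$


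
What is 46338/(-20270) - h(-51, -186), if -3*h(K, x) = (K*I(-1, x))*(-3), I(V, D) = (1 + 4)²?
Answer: 12898956/10135 ≈ 1272.7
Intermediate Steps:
I(V, D) = 25 (I(V, D) = 5² = 25)
h(K, x) = 25*K (h(K, x) = -K*25*(-3)/3 = -25*K*(-3)/3 = -(-25)*K = 25*K)
46338/(-20270) - h(-51, -186) = 46338/(-20270) - 25*(-51) = 46338*(-1/20270) - 1*(-1275) = -23169/10135 + 1275 = 12898956/10135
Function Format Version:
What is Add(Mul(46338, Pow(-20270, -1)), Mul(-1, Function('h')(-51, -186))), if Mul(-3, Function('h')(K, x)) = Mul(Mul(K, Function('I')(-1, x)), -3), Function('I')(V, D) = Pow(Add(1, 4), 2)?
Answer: Rational(12898956, 10135) ≈ 1272.7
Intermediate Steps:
Function('I')(V, D) = 25 (Function('I')(V, D) = Pow(5, 2) = 25)
Function('h')(K, x) = Mul(25, K) (Function('h')(K, x) = Mul(Rational(-1, 3), Mul(Mul(K, 25), -3)) = Mul(Rational(-1, 3), Mul(Mul(25, K), -3)) = Mul(Rational(-1, 3), Mul(-75, K)) = Mul(25, K))
Add(Mul(46338, Pow(-20270, -1)), Mul(-1, Function('h')(-51, -186))) = Add(Mul(46338, Pow(-20270, -1)), Mul(-1, Mul(25, -51))) = Add(Mul(46338, Rational(-1, 20270)), Mul(-1, -1275)) = Add(Rational(-23169, 10135), 1275) = Rational(12898956, 10135)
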